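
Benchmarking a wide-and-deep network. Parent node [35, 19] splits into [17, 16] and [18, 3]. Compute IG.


Parent = [35, 19], H_parent = 0.9357
H_left = 0.9993 (n=33), H_right = 0.5917 (n=21)
H_children = (33/54)·0.9993 + (21/54)·0.5917 = 0.8408
IG = 0.9357 - 0.8408 = 0.0949

0.0949


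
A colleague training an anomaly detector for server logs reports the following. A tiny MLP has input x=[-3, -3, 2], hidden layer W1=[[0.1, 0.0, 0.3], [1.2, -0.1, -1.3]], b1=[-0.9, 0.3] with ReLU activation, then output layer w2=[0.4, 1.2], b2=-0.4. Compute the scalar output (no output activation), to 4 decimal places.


z1[0] = (0.1)·(-3) + (0.0)·(-3) + (0.3)·(2) - 0.9 = -0.6
z1[1] = (1.2)·(-3) + (-0.1)·(-3) + (-1.3)·(2) + 0.3 = -5.6
h = ReLU(z1) = [0.0, 0.0]
output = (0.4)·(0.0) + (1.2)·(0.0) - 0.4 = -0.4

-0.4


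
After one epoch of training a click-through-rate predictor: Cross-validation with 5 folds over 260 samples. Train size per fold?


Fold size = 260/5 = 52
Training per fold = 260 - 52 = 208

208


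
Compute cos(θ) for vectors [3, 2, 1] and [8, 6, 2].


A·B = 3·8 + 2·6 + 1·2 = 38
‖A‖ = √14 = 3.7417, ‖B‖ = √104 = 10.198
cos = 38/(√14·√104) = 38/√1456 = 0.9959

0.9959


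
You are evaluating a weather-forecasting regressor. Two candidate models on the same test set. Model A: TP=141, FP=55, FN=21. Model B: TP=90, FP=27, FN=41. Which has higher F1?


Model A: P=141/196=0.7194, R=141/162=0.8704, F1=2PR/(P+R)=2TP/(2TP+FP+FN)=282/358=0.7877
Model B: P=90/117=0.7692, R=90/131=0.687, F1=2PR/(P+R)=2TP/(2TP+FP+FN)=180/248=0.7258
0.7877 > 0.7258 → Model A

Model A


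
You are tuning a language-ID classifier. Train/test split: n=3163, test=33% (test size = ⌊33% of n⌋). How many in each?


Test = ⌊3163·33/100⌋ = 1043
Train = 3163 - 1043 = 2120

Train: 2120, Test: 1043


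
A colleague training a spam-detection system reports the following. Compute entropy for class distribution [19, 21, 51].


Probabilities: [19/91, 21/91, 51/91] ≈ [0.2088, 0.2308, 0.5604]
H = -((19/91)·log₂(19/91) + (21/91)·log₂(21/91) + (51/91)·log₂(51/91))
  = 1.4282 bits

1.4282 bits


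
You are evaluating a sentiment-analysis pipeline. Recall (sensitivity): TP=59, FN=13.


Recall = TP/(TP+FN)
= 59/(59+13)
= 59/72 = 81.94%

81.94%


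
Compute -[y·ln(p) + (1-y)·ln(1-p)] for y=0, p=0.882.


BCE = -[y·ln(p) + (1-y)·ln(1-p)]
= -0 - 1·ln(1-0.882)
= -ln(0.118) = 2.1371

2.1371


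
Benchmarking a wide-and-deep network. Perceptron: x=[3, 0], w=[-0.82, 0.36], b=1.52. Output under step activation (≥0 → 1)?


z = (3)·(-0.82) + (0)·(0.36) + 1.52
  = -0.94
step(z) = 0 (z<0)

0


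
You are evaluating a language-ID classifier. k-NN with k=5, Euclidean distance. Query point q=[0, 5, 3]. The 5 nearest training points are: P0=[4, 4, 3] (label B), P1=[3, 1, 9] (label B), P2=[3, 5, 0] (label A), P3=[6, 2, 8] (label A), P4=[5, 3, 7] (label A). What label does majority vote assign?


d(q,P0) = 4.1231  (label B)
d(q,P1) = 7.8102  (label B)
d(q,P2) = 4.2426  (label A)
d(q,P3) = 8.3666  (label A)
d(q,P4) = 6.7082  (label A)
Votes: A=3, B=2
Majority → A

A


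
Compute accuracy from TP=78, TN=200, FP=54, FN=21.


Accuracy = (TP+TN)/(TP+TN+FP+FN)
= (78+200)/(353)
= 278/353 = 78.75%

78.75%


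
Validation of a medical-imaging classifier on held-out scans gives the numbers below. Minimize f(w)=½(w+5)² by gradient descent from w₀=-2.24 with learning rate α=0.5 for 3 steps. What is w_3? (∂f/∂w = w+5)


step 1: grad = -2.24+5 = 2.76; w = -2.24 - 0.5·(2.76) = -3.62
step 2: grad = -3.62+5 = 1.38; w = -3.62 - 0.5·(1.38) = -4.31
step 3: grad = -4.31+5 = 0.69; w = -4.31 - 0.5·(0.69) = -4.655

-4.655


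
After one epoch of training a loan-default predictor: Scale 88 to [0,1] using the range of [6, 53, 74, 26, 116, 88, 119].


min=6, max=119
(88-6)/(119-6) = 82/113 = 0.7257

0.7257


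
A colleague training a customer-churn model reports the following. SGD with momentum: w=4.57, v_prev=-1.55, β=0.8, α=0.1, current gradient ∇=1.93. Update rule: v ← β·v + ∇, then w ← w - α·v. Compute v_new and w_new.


v_new = 0.8·-1.55 + 1.93 = -1.24 + 1.93 = 0.69
w_new = 4.57 - 0.1·0.69 = 4.57 - 0.069 = 4.501

v_new=0.69, w_new=4.501


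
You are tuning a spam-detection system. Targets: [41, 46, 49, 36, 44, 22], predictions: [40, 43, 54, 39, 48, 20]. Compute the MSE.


Squared errors: (41-40)²=1, (46-43)²=9, (49-54)²=25, (36-39)²=9, (44-48)²=16, (22-20)²=4
Sum = 64
MSE = 64/6 = 32/3

32/3


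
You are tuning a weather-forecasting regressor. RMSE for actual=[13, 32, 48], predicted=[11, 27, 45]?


MSE = 38/3 = 12.6667
RMSE = √(38/3) = 3.559

3.559


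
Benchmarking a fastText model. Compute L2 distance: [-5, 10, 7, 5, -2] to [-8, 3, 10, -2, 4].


d = √((-5+ 8)² + (10-3)² + (7-10)² + (5+ 2)² + (-2-4)²)
  = √(9 + 49 + 9 + 49 + 36)
  = √152 = 12.3288

12.3288


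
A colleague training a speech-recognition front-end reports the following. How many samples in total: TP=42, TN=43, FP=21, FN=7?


Total = TP + TN + FP + FN
= 42 + 43 + 21 + 7
= 113
(Predicted positive: 63, predicted negative: 50)

113


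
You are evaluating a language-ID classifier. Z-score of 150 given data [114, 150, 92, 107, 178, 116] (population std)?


μ = 126.1667, σ = 28.9851
z = (150 - 126.1667)/28.9851 = 0.8223

0.8223


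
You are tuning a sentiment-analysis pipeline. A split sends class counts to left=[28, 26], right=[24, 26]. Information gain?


Parent = [52, 52], H_parent = 1
H_left = 0.999 (n=54), H_right = 0.9988 (n=50)
H_children = (54/104)·0.999 + (50/104)·0.9988 = 0.9989
IG = 1 - 0.9989 = 0.0011

0.0011


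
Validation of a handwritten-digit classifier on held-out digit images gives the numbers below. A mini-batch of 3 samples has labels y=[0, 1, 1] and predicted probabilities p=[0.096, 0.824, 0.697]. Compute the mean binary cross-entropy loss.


L[0] = -ln(1-0.096) = -ln(0.904) = 0.1009
L[1] = -ln(0.824) = 0.1936
L[2] = -ln(0.697) = 0.361
mean = (0.1009 + 0.1936 + 0.361)/3 = 0.2185

0.2185


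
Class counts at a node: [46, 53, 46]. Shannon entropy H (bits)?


Probabilities: [46/145, 53/145, 46/145] ≈ [0.3172, 0.3655, 0.3172]
H = -((46/145)·log₂(46/145) + (53/145)·log₂(53/145) + (46/145)·log₂(46/145))
  = 1.5817 bits

1.5817 bits


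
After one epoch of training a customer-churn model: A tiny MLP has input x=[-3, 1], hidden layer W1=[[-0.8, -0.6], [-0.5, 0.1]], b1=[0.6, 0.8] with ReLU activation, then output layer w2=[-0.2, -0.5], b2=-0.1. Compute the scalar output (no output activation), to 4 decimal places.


z1[0] = (-0.8)·(-3) + (-0.6)·(1) + 0.6 = 2.4
z1[1] = (-0.5)·(-3) + (0.1)·(1) + 0.8 = 2.4
h = ReLU(z1) = [2.4, 2.4]
output = (-0.2)·(2.4) + (-0.5)·(2.4) - 0.1 = -1.78

-1.78


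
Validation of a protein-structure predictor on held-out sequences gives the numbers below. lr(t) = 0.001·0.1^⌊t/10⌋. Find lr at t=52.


n_drops = ⌊52/10⌋ = 5
lr = 0.001·0.1^5 = 0.001·0.00001 = 0.00000001

0.00000001


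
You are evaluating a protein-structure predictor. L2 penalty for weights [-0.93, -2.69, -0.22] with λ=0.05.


‖w‖₂² = (-0.93)² + (-2.69)² + (-0.22)²
     = 0.8649 + 7.2361 + 0.0484
     = 8.1494
λ·‖w‖₂² = 0.05·8.1494 = 0.40747

0.40747


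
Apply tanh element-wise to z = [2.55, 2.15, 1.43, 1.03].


tanh(2.55) = 0.9879
tanh(2.15) = 0.9732
tanh(1.43) = 0.8917
tanh(1.03) = 0.7739
result = [0.9879, 0.9732, 0.8917, 0.7739]

[0.9879, 0.9732, 0.8917, 0.7739]


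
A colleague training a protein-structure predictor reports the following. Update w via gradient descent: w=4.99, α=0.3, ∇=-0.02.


w_new = w - α·∇
= 4.99 - 0.3·-0.02
= 4.99 + 0.006
= 4.996

4.996


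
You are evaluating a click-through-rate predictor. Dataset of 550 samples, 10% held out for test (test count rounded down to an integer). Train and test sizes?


Test = ⌊550·10/100⌋ = 55
Train = 550 - 55 = 495

Train: 495, Test: 55


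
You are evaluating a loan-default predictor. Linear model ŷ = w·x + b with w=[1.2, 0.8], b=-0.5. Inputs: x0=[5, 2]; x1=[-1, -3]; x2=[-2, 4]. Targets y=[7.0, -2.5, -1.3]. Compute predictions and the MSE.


ŷ0 = (1.2)·(5) + (0.8)·(2) - 0.5 = 7.1
ŷ1 = (1.2)·(-1) + (0.8)·(-3) - 0.5 = -4.1
ŷ2 = (1.2)·(-2) + (0.8)·(4) - 0.5 = 0.3
errors² = [0.01, 2.56, 2.56]
MSE = 5.1300/3 = 1.71

1.71


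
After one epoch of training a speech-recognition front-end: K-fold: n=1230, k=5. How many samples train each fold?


Fold size = 1230/5 = 246
Training per fold = 1230 - 246 = 984

984


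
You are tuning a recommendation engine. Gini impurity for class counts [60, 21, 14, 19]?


Probabilities: [60/114, 21/114, 14/114, 19/114] ≈ [0.5263, 0.1842, 0.1228, 0.1667]
Σpᵢ² = (3600 + 441 + 196 + 361)/114² = 4598/12996
Gini = 1 - Σpᵢ² = 1 - 4598/12996 = 0.6462

0.6462


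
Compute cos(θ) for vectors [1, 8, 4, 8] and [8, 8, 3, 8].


A·B = 1·8 + 8·8 + 4·3 + 8·8 = 148
‖A‖ = √145 = 12.0416, ‖B‖ = √201 = 14.1774
cos = 148/(√145·√201) = 148/√29145 = 0.8669

0.8669


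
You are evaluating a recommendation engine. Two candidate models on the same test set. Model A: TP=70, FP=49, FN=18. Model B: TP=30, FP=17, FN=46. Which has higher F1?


Model A: P=70/119=0.5882, R=70/88=0.7955, F1=2PR/(P+R)=2TP/(2TP+FP+FN)=140/207=0.6763
Model B: P=30/47=0.6383, R=30/76=0.3947, F1=2PR/(P+R)=2TP/(2TP+FP+FN)=60/123=0.4878
0.6763 > 0.4878 → Model A

Model A


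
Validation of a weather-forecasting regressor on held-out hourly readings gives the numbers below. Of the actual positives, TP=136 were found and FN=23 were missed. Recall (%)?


Recall = TP/(TP+FN)
= 136/(136+23)
= 136/159 = 85.53%

85.53%


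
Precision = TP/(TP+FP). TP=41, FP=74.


Precision = TP/(TP+FP)
= 41/(41+74)
= 41/115 = 35.65%

35.65%


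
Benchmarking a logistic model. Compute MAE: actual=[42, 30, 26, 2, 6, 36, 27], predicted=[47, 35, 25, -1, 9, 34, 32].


Absolute errors: |42-47|=5, |30-35|=5, |26-25|=1, |2+ 1|=3, |6-9|=3, |36-34|=2, |27-32|=5
Sum = 24
MAE = 24/7 = 24/7

24/7


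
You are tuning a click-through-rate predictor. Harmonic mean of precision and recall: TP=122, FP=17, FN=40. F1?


Precision = 122/139 = 0.8777
Recall = 122/162 = 0.7531
F1 = 2·P·R/(P+R) = 2·TP/(2·TP+FP+FN) = 244/(244+17+40) = 244/301 = 0.8106

0.8106


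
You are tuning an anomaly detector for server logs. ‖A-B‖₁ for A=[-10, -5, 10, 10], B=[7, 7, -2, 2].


d = |-10-7| + |-5-7| + |10+ 2| + |10-2|
  = 17 + 12 + 12 + 8
  = 49

49


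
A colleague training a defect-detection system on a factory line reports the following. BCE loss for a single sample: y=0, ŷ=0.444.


BCE = -[y·ln(p) + (1-y)·ln(1-p)]
= -0 - 1·ln(1-0.444)
= -ln(0.556) = 0.587

0.587


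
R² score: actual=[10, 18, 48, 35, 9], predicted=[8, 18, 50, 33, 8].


ȳ = 24
SS_res = Σ(y-ŷ)² = 13
SS_tot = Σ(y-ȳ)² = 1154
R² = 1 - SS_res/SS_tot = 1 - 0.0113 = 0.9887

0.9887


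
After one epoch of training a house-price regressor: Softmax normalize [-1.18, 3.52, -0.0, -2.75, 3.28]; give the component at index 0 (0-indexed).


Exponentials: e^-1.18=0.3073, e^3.52=33.7844, e^-0.0=1, e^-2.75=0.0639, e^3.28=26.5758
Sum = 61.7314
Softmax = [0.005, 0.5473, 0.0162, 0.001, 0.4305]
p[0] = 0.3073/61.7314 = 0.005

0.005


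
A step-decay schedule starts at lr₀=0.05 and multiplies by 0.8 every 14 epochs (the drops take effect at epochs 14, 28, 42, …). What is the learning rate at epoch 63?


n_drops = ⌊63/14⌋ = 4
lr = 0.05·0.8^4 = 0.05·0.4096 = 0.02048

0.02048


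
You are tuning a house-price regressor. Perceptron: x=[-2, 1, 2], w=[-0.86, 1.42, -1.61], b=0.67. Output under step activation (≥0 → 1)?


z = (-2)·(-0.86) + (1)·(1.42) + (2)·(-1.61) + 0.67
  = 0.59
step(z) = 1 (z≥0)

1


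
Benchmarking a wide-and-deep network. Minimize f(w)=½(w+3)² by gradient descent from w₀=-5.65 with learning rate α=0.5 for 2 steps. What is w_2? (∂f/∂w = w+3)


step 1: grad = -5.65+3 = -2.65; w = -5.65 - 0.5·(-2.65) = -4.325
step 2: grad = -4.325+3 = -1.325; w = -4.325 - 0.5·(-1.325) = -3.6625

-3.6625


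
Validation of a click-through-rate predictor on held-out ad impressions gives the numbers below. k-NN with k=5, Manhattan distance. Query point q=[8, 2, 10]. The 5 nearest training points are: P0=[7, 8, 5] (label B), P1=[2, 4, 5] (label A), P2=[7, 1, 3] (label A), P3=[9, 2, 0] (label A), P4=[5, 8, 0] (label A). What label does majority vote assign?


d(q,P0) = 12  (label B)
d(q,P1) = 13  (label A)
d(q,P2) = 9  (label A)
d(q,P3) = 11  (label A)
d(q,P4) = 19  (label A)
Votes: A=4, B=1
Majority → A

A


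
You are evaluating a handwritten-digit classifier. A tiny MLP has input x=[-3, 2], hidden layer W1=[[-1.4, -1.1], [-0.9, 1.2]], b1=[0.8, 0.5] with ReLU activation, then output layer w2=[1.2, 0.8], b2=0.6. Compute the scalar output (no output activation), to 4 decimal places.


z1[0] = (-1.4)·(-3) + (-1.1)·(2) + 0.8 = 2.8
z1[1] = (-0.9)·(-3) + (1.2)·(2) + 0.5 = 5.6
h = ReLU(z1) = [2.8, 5.6]
output = (1.2)·(2.8) + (0.8)·(5.6) + 0.6 = 8.44

8.44


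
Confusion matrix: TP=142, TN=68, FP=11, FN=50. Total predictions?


Total = TP + TN + FP + FN
= 142 + 68 + 11 + 50
= 271
(Predicted positive: 153, predicted negative: 118)

271


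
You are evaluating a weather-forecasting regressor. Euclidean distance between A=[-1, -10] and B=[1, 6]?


d = √((-1-1)² + (-10-6)²)
  = √(4 + 256)
  = √260 = 16.1245

16.1245


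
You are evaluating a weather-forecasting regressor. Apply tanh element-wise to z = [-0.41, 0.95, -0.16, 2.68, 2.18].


tanh(-0.41) = -0.3885
tanh(0.95) = 0.7398
tanh(-0.16) = -0.1586
tanh(2.68) = 0.9906
tanh(2.18) = 0.9748
result = [-0.3885, 0.7398, -0.1586, 0.9906, 0.9748]

[-0.3885, 0.7398, -0.1586, 0.9906, 0.9748]


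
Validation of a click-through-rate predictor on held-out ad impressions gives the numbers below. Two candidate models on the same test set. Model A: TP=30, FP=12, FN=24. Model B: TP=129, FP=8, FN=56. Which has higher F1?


Model A: P=30/42=0.7143, R=30/54=0.5556, F1=2PR/(P+R)=2TP/(2TP+FP+FN)=60/96=0.625
Model B: P=129/137=0.9416, R=129/185=0.6973, F1=2PR/(P+R)=2TP/(2TP+FP+FN)=258/322=0.8012
0.625 < 0.8012 → Model B

Model B


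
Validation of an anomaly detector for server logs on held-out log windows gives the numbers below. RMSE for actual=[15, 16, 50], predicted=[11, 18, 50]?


MSE = 20/3 = 6.6667
RMSE = √(20/3) = 2.582

2.582


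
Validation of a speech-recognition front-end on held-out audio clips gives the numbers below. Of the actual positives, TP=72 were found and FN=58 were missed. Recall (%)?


Recall = TP/(TP+FN)
= 72/(72+58)
= 72/130 = 55.38%

55.38%


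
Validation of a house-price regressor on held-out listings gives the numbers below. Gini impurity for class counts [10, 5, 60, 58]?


Probabilities: [10/133, 5/133, 60/133, 58/133] ≈ [0.0752, 0.0376, 0.4511, 0.4361]
Σpᵢ² = (100 + 25 + 3600 + 3364)/133² = 7089/17689
Gini = 1 - Σpᵢ² = 1 - 7089/17689 = 0.5992

0.5992


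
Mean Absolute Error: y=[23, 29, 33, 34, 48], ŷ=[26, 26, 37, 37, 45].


Absolute errors: |23-26|=3, |29-26|=3, |33-37|=4, |34-37|=3, |48-45|=3
Sum = 16
MAE = 16/5 = 16/5

16/5


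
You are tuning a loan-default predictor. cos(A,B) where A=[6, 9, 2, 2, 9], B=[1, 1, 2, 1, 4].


A·B = 6·1 + 9·1 + 2·2 + 2·1 + 9·4 = 57
‖A‖ = √206 = 14.3527, ‖B‖ = √23 = 4.7958
cos = 57/(√206·√23) = 57/√4738 = 0.8281

0.8281


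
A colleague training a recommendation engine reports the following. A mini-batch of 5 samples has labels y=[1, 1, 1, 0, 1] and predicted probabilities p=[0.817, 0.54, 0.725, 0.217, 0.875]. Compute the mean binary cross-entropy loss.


L[0] = -ln(0.817) = 0.2021
L[1] = -ln(0.54) = 0.6162
L[2] = -ln(0.725) = 0.3216
L[3] = -ln(1-0.217) = -ln(0.783) = 0.2446
L[4] = -ln(0.875) = 0.1335
mean = (0.2021 + 0.6162 + 0.3216 + 0.2446 + 0.1335)/5 = 0.3036

0.3036


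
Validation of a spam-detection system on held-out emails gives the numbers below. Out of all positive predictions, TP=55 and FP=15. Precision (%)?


Precision = TP/(TP+FP)
= 55/(55+15)
= 55/70 = 78.57%

78.57%


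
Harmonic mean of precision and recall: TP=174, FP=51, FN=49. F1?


Precision = 174/225 = 0.7733
Recall = 174/223 = 0.7803
F1 = 2·P·R/(P+R) = 2·TP/(2·TP+FP+FN) = 348/(348+51+49) = 348/448 = 0.7768

0.7768


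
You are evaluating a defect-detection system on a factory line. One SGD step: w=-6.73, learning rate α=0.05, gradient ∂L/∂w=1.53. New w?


w_new = w - α·∇
= -6.73 - 0.05·1.53
= -6.73 - 0.0765
= -6.8065

-6.8065


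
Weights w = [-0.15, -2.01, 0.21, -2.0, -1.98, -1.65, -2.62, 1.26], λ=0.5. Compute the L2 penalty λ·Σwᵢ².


‖w‖₂² = (-0.15)² + (-2.01)² + (0.21)² + (-2.0)² + (-1.98)² + (-1.65)² + (-2.62)² + (1.26)²
     = 0.0225 + 4.0401 + 0.0441 + 4 + 3.9204 + 2.7225 + 6.8644 + 1.5876
     = 23.2016
λ·‖w‖₂² = 0.5·23.2016 = 11.6008

11.6008


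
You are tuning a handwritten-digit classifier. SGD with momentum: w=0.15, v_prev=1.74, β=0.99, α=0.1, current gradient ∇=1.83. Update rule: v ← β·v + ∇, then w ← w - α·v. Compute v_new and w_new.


v_new = 0.99·1.74 + 1.83 = 1.7226 + 1.83 = 3.5526
w_new = 0.15 - 0.1·3.5526 = 0.15 - 0.35526 = -0.20526

v_new=3.5526, w_new=-0.20526


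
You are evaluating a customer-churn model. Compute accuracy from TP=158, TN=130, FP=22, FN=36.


Accuracy = (TP+TN)/(TP+TN+FP+FN)
= (158+130)/(346)
= 288/346 = 83.24%

83.24%


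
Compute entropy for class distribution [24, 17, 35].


Probabilities: [24/76, 17/76, 35/76] ≈ [0.3158, 0.2237, 0.4605]
H = -((24/76)·log₂(24/76) + (17/76)·log₂(17/76) + (35/76)·log₂(35/76))
  = 1.5236 bits

1.5236 bits


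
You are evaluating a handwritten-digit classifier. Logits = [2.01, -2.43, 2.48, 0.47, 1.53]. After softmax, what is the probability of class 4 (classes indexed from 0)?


Exponentials: e^2.01=7.4633, e^-2.43=0.088, e^2.48=11.9413, e^0.47=1.6, e^1.53=4.6182
Sum = 25.7108
Softmax = [0.2903, 0.0034, 0.4644, 0.0622, 0.1796]
p[4] = 4.6182/25.7108 = 0.1796

0.1796


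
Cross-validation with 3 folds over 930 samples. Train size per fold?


Fold size = 930/3 = 310
Training per fold = 930 - 310 = 620

620


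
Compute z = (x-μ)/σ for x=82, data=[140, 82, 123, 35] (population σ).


μ = 95, σ = 40.5524
z = (82 - 95)/40.5524 = -0.3206

-0.3206


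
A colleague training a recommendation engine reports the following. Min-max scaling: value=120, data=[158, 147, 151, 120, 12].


min=12, max=158
(120-12)/(158-12) = 108/146 = 0.7397

0.7397


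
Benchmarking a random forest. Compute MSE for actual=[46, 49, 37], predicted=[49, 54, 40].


Squared errors: (46-49)²=9, (49-54)²=25, (37-40)²=9
Sum = 43
MSE = 43/3 = 43/3

43/3


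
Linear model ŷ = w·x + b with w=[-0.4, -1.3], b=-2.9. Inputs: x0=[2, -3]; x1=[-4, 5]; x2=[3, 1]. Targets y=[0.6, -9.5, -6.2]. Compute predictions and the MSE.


ŷ0 = (-0.4)·(2) + (-1.3)·(-3) - 2.9 = 0.2
ŷ1 = (-0.4)·(-4) + (-1.3)·(5) - 2.9 = -7.8
ŷ2 = (-0.4)·(3) + (-1.3)·(1) - 2.9 = -5.4
errors² = [0.16, 2.89, 0.64]
MSE = 3.6900/3 = 1.23

1.23


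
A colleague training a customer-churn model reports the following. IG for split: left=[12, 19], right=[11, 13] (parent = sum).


Parent = [23, 32], H_parent = 0.9806
H_left = 0.9629 (n=31), H_right = 0.995 (n=24)
H_children = (31/55)·0.9629 + (24/55)·0.995 = 0.9769
IG = 0.9806 - 0.9769 = 0.0037

0.0037


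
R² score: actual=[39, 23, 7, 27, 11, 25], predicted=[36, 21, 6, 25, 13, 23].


ȳ = 22
SS_res = Σ(y-ŷ)² = 26
SS_tot = Σ(y-ȳ)² = 670
R² = 1 - SS_res/SS_tot = 1 - 0.0388 = 0.9612

0.9612


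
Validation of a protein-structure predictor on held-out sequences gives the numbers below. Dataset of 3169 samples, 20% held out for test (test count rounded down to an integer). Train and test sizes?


Test = ⌊3169·20/100⌋ = 633
Train = 3169 - 633 = 2536

Train: 2536, Test: 633


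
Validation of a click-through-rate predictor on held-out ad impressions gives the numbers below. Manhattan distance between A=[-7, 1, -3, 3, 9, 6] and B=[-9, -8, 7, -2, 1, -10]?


d = |-7+ 9| + |1+ 8| + |-3-7| + |3+ 2| + |9-1| + |6+ 10|
  = 2 + 9 + 10 + 5 + 8 + 16
  = 50

50


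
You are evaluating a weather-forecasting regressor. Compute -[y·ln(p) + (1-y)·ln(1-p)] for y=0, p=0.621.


BCE = -[y·ln(p) + (1-y)·ln(1-p)]
= -0 - 1·ln(1-0.621)
= -ln(0.379) = 0.9702

0.9702


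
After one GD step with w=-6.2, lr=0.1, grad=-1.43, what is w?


w_new = w - α·∇
= -6.2 - 0.1·-1.43
= -6.2 + 0.143
= -6.057

-6.057


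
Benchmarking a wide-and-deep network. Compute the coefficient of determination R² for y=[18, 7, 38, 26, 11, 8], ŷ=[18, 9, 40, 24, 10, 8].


ȳ = 18
SS_res = Σ(y-ŷ)² = 13
SS_tot = Σ(y-ȳ)² = 734
R² = 1 - SS_res/SS_tot = 1 - 0.0177 = 0.9823

0.9823


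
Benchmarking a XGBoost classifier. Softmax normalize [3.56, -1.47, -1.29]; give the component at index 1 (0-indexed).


Exponentials: e^3.56=35.1632, e^-1.47=0.2299, e^-1.29=0.2753
Sum = 35.6684
Softmax = [0.9858, 0.0064, 0.0077]
p[1] = 0.2299/35.6684 = 0.0064

0.0064


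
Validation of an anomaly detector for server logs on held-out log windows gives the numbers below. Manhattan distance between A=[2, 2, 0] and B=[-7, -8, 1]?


d = |2+ 7| + |2+ 8| + |0-1|
  = 9 + 10 + 1
  = 20

20


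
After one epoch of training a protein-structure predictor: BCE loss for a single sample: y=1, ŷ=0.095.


BCE = -[y·ln(p) + (1-y)·ln(1-p)]
= -1·ln(0.095) - 0
= -ln(0.095) = 2.3539

2.3539


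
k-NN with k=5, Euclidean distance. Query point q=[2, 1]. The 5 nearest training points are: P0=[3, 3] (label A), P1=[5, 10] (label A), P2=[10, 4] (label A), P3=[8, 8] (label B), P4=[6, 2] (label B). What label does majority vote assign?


d(q,P0) = 2.2361  (label A)
d(q,P1) = 9.4868  (label A)
d(q,P2) = 8.544  (label A)
d(q,P3) = 9.2195  (label B)
d(q,P4) = 4.1231  (label B)
Votes: A=3, B=2
Majority → A

A


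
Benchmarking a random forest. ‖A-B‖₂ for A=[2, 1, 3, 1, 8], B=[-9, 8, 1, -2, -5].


d = √((2+ 9)² + (1-8)² + (3-1)² + (1+ 2)² + (8+ 5)²)
  = √(121 + 49 + 4 + 9 + 169)
  = √352 = 18.7617

18.7617


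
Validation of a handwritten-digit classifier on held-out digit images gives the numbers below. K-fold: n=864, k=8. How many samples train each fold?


Fold size = 864/8 = 108
Training per fold = 864 - 108 = 756

756


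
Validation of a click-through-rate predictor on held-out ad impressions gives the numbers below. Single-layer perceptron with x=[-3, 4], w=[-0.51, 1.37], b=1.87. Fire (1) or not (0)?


z = (-3)·(-0.51) + (4)·(1.37) + 1.87
  = 8.88
step(z) = 1 (z≥0)

1


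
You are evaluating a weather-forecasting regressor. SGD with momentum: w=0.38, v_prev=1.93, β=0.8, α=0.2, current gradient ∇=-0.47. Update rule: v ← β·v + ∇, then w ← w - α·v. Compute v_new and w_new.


v_new = 0.8·1.93 - 0.47 = 1.544 - 0.47 = 1.074
w_new = 0.38 - 0.2·1.074 = 0.38 - 0.2148 = 0.1652

v_new=1.074, w_new=0.1652


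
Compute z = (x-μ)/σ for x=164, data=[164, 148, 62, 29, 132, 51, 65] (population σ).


μ = 93, σ = 49.558
z = (164 - 93)/49.558 = 1.4327

1.4327


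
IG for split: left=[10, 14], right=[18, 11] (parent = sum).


Parent = [28, 25], H_parent = 0.9977
H_left = 0.9799 (n=24), H_right = 0.9576 (n=29)
H_children = (24/53)·0.9799 + (29/53)·0.9576 = 0.9677
IG = 0.9977 - 0.9677 = 0.03

0.03


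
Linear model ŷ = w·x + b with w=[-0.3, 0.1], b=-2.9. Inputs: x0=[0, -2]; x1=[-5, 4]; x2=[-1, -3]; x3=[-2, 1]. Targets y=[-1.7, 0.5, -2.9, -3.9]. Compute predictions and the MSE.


ŷ0 = (-0.3)·(0) + (0.1)·(-2) - 2.9 = -3.1
ŷ1 = (-0.3)·(-5) + (0.1)·(4) - 2.9 = -1.0
ŷ2 = (-0.3)·(-1) + (0.1)·(-3) - 2.9 = -2.9
ŷ3 = (-0.3)·(-2) + (0.1)·(1) - 2.9 = -2.2
errors² = [1.96, 2.25, 0.0, 2.89]
MSE = 7.1000/4 = 1.775

1.775


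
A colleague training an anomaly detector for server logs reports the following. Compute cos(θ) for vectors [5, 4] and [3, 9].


A·B = 5·3 + 4·9 = 51
‖A‖ = √41 = 6.4031, ‖B‖ = √90 = 9.4868
cos = 51/(√41·√90) = 51/√3690 = 0.8396

0.8396


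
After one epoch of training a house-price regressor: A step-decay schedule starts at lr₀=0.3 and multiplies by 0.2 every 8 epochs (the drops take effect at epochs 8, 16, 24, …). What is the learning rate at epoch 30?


n_drops = ⌊30/8⌋ = 3
lr = 0.3·0.2^3 = 0.3·0.008 = 0.0024

0.0024


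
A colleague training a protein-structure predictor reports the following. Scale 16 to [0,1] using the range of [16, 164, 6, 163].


min=6, max=164
(16-6)/(164-6) = 10/158 = 0.0633

0.0633


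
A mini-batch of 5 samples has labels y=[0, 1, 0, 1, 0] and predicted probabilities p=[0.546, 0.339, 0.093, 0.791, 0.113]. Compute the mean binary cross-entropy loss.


L[0] = -ln(1-0.546) = -ln(0.454) = 0.7897
L[1] = -ln(0.339) = 1.0818
L[2] = -ln(1-0.093) = -ln(0.907) = 0.0976
L[3] = -ln(0.791) = 0.2345
L[4] = -ln(1-0.113) = -ln(0.887) = 0.1199
mean = (0.7897 + 1.0818 + 0.0976 + 0.2345 + 0.1199)/5 = 0.4647

0.4647


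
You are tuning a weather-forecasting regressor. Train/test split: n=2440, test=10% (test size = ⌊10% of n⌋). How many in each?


Test = ⌊2440·10/100⌋ = 244
Train = 2440 - 244 = 2196

Train: 2196, Test: 244


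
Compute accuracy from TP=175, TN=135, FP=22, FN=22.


Accuracy = (TP+TN)/(TP+TN+FP+FN)
= (175+135)/(354)
= 310/354 = 87.57%

87.57%


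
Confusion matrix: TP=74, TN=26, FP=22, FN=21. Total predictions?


Total = TP + TN + FP + FN
= 74 + 26 + 22 + 21
= 143
(Predicted positive: 96, predicted negative: 47)

143


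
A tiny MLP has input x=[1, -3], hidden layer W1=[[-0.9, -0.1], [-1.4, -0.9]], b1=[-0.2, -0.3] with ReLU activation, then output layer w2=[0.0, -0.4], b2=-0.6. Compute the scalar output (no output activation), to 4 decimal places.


z1[0] = (-0.9)·(1) + (-0.1)·(-3) - 0.2 = -0.8
z1[1] = (-1.4)·(1) + (-0.9)·(-3) - 0.3 = 1.0
h = ReLU(z1) = [0.0, 1.0]
output = (0.0)·(0.0) + (-0.4)·(1.0) - 0.6 = -1.0

-1.0


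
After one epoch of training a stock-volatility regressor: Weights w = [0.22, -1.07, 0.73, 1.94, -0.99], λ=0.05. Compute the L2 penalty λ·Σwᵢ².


‖w‖₂² = (0.22)² + (-1.07)² + (0.73)² + (1.94)² + (-0.99)²
     = 0.0484 + 1.1449 + 0.5329 + 3.7636 + 0.9801
     = 6.4699
λ·‖w‖₂² = 0.05·6.4699 = 0.323495

0.323495


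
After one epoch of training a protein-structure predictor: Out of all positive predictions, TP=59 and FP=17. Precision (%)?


Precision = TP/(TP+FP)
= 59/(59+17)
= 59/76 = 77.63%

77.63%


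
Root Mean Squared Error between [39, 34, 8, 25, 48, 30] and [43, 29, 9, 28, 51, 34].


MSE = 76/6 = 12.6667
RMSE = √(76/6) = 3.559

3.559


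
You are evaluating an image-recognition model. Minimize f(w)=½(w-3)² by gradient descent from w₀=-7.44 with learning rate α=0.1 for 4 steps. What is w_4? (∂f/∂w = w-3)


step 1: grad = -7.44-3 = -10.44; w = -7.44 - 0.1·(-10.44) = -6.396
step 2: grad = -6.396-3 = -9.396; w = -6.396 - 0.1·(-9.396) = -5.4564
step 3: grad = -5.4564-3 = -8.4564; w = -5.4564 - 0.1·(-8.4564) = -4.61076
step 4: grad = -4.61076-3 = -7.61076; w = -4.61076 - 0.1·(-7.61076) = -3.849684

-3.849684


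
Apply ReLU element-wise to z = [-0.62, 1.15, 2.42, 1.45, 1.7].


ReLU(-0.62) = max(0, -0.62) = 0.0
ReLU(1.15) = max(0, 1.15) = 1.15
ReLU(2.42) = max(0, 2.42) = 2.42
ReLU(1.45) = max(0, 1.45) = 1.45
ReLU(1.7) = max(0, 1.7) = 1.7
result = [0.0, 1.15, 2.42, 1.45, 1.7]

[0.0, 1.15, 2.42, 1.45, 1.7]


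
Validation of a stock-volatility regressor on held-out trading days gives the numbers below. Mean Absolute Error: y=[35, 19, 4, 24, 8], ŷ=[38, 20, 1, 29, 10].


Absolute errors: |35-38|=3, |19-20|=1, |4-1|=3, |24-29|=5, |8-10|=2
Sum = 14
MAE = 14/5 = 14/5

14/5


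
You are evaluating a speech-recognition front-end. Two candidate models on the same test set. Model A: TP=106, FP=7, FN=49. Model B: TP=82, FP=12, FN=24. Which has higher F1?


Model A: P=106/113=0.9381, R=106/155=0.6839, F1=2PR/(P+R)=2TP/(2TP+FP+FN)=212/268=0.791
Model B: P=82/94=0.8723, R=82/106=0.7736, F1=2PR/(P+R)=2TP/(2TP+FP+FN)=164/200=0.82
0.791 < 0.82 → Model B

Model B


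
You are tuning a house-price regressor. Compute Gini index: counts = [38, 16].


Probabilities: [38/54, 16/54] ≈ [0.7037, 0.2963]
Σpᵢ² = (1444 + 256)/54² = 1700/2916
Gini = 1 - Σpᵢ² = 1 - 1700/2916 = 0.417

0.417


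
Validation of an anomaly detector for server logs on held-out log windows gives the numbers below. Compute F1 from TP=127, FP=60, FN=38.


Precision = 127/187 = 0.6791
Recall = 127/165 = 0.7697
F1 = 2·P·R/(P+R) = 2·TP/(2·TP+FP+FN) = 254/(254+60+38) = 254/352 = 0.7216

0.7216


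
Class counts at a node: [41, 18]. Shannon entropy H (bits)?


Probabilities: [41/59, 18/59] ≈ [0.6949, 0.3051]
H = -((41/59)·log₂(41/59) + (18/59)·log₂(18/59))
  = 0.8874 bits

0.8874 bits


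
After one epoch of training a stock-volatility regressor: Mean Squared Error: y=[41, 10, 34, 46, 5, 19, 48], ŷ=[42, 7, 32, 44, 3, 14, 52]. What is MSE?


Squared errors: (41-42)²=1, (10-7)²=9, (34-32)²=4, (46-44)²=4, (5-3)²=4, (19-14)²=25, (48-52)²=16
Sum = 63
MSE = 63/7 = 9

9


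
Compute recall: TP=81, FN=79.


Recall = TP/(TP+FN)
= 81/(81+79)
= 81/160 = 50.62%

50.62%


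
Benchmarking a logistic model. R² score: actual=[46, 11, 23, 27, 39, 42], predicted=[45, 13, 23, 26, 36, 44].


ȳ = 31.3333
SS_res = Σ(y-ŷ)² = 19
SS_tot = Σ(y-ȳ)² = 889.33
R² = 1 - SS_res/SS_tot = 1 - 0.0214 = 0.9786

0.9786


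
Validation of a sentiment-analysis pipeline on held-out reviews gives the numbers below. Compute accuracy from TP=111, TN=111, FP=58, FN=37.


Accuracy = (TP+TN)/(TP+TN+FP+FN)
= (111+111)/(317)
= 222/317 = 70.03%

70.03%


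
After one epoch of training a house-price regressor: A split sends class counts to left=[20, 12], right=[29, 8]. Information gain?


Parent = [49, 20], H_parent = 0.8685
H_left = 0.9544 (n=32), H_right = 0.7532 (n=37)
H_children = (32/69)·0.9544 + (37/69)·0.7532 = 0.8465
IG = 0.8685 - 0.8465 = 0.022

0.022


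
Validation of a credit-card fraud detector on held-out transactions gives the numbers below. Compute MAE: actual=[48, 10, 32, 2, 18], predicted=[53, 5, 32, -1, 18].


Absolute errors: |48-53|=5, |10-5|=5, |32-32|=0, |2+ 1|=3, |18-18|=0
Sum = 13
MAE = 13/5 = 13/5

13/5


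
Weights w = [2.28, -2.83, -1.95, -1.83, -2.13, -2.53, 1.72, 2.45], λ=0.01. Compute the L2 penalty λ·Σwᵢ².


‖w‖₂² = (2.28)² + (-2.83)² + (-1.95)² + (-1.83)² + (-2.13)² + (-2.53)² + (1.72)² + (2.45)²
     = 5.1984 + 8.0089 + 3.8025 + 3.3489 + 4.5369 + 6.4009 + 2.9584 + 6.0025
     = 40.2574
λ·‖w‖₂² = 0.01·40.2574 = 0.402574

0.402574


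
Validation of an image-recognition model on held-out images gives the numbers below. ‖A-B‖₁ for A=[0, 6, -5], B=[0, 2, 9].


d = |0-0| + |6-2| + |-5-9|
  = 0 + 4 + 14
  = 18

18


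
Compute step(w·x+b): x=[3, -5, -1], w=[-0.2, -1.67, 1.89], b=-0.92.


z = (3)·(-0.2) + (-5)·(-1.67) + (-1)·(1.89) - 0.92
  = 4.94
step(z) = 1 (z≥0)

1


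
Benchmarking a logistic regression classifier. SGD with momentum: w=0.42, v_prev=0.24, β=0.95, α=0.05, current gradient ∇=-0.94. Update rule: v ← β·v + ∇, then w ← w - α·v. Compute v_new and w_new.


v_new = 0.95·0.24 - 0.94 = 0.228 - 0.94 = -0.712
w_new = 0.42 - 0.05·-0.712 = 0.42 + 0.0356 = 0.4556

v_new=-0.712, w_new=0.4556


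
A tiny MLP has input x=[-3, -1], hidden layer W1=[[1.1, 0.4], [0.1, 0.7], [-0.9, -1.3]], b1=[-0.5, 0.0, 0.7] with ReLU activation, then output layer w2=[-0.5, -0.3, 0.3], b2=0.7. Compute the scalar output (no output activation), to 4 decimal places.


z1[0] = (1.1)·(-3) + (0.4)·(-1) - 0.5 = -4.2
z1[1] = (0.1)·(-3) + (0.7)·(-1) + 0.0 = -1.0
z1[2] = (-0.9)·(-3) + (-1.3)·(-1) + 0.7 = 4.7
h = ReLU(z1) = [0.0, 0.0, 4.7]
output = (-0.5)·(0.0) + (-0.3)·(0.0) + (0.3)·(4.7) + 0.7 = 2.11

2.11


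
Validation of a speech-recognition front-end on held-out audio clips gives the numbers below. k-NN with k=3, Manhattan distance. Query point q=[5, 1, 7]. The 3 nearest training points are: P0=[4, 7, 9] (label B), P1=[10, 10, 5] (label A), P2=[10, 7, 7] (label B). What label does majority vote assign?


d(q,P0) = 9  (label B)
d(q,P1) = 16  (label A)
d(q,P2) = 11  (label B)
Votes: A=1, B=2
Majority → B

B


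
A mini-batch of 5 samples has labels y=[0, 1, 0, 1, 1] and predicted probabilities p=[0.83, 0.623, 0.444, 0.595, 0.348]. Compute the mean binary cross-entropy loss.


L[0] = -ln(1-0.83) = -ln(0.17) = 1.772
L[1] = -ln(0.623) = 0.4732
L[2] = -ln(1-0.444) = -ln(0.556) = 0.587
L[3] = -ln(0.595) = 0.5192
L[4] = -ln(0.348) = 1.0556
mean = (1.772 + 0.4732 + 0.587 + 0.5192 + 1.0556)/5 = 0.8814

0.8814


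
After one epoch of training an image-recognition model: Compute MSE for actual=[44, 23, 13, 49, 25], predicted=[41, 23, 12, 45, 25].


Squared errors: (44-41)²=9, (23-23)²=0, (13-12)²=1, (49-45)²=16, (25-25)²=0
Sum = 26
MSE = 26/5 = 26/5

26/5


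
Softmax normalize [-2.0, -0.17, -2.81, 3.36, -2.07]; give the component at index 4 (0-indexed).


Exponentials: e^-2.0=0.1353, e^-0.17=0.8437, e^-2.81=0.0602, e^3.36=28.7892, e^-2.07=0.1262
Sum = 29.9546
Softmax = [0.0045, 0.0282, 0.002, 0.9611, 0.0042]
p[4] = 0.1262/29.9546 = 0.0042

0.0042


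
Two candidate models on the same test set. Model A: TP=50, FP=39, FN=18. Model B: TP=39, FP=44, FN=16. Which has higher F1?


Model A: P=50/89=0.5618, R=50/68=0.7353, F1=2PR/(P+R)=2TP/(2TP+FP+FN)=100/157=0.6369
Model B: P=39/83=0.4699, R=39/55=0.7091, F1=2PR/(P+R)=2TP/(2TP+FP+FN)=78/138=0.5652
0.6369 > 0.5652 → Model A

Model A


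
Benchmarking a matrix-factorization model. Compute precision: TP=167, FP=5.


Precision = TP/(TP+FP)
= 167/(167+5)
= 167/172 = 97.09%

97.09%


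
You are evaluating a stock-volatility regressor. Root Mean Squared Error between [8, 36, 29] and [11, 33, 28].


MSE = 19/3 = 6.3333
RMSE = √(19/3) = 2.5166

2.5166


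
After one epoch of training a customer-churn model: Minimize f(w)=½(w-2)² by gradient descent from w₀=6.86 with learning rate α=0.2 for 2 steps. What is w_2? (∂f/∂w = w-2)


step 1: grad = 6.86-2 = 4.86; w = 6.86 - 0.2·(4.86) = 5.888
step 2: grad = 5.888-2 = 3.888; w = 5.888 - 0.2·(3.888) = 5.1104

5.1104


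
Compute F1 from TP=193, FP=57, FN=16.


Precision = 193/250 = 0.772
Recall = 193/209 = 0.9234
F1 = 2·P·R/(P+R) = 2·TP/(2·TP+FP+FN) = 386/(386+57+16) = 386/459 = 0.841

0.841


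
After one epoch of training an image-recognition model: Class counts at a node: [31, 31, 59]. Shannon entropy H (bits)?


Probabilities: [31/121, 31/121, 59/121] ≈ [0.2562, 0.2562, 0.4876]
H = -((31/121)·log₂(31/121) + (31/121)·log₂(31/121) + (59/121)·log₂(59/121))
  = 1.512 bits

1.512 bits


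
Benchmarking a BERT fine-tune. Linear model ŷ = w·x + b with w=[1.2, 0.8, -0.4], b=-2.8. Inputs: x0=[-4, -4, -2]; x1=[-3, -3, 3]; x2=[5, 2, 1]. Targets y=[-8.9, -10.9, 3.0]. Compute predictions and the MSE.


ŷ0 = (1.2)·(-4) + (0.8)·(-4) + (-0.4)·(-2) - 2.8 = -10.0
ŷ1 = (1.2)·(-3) + (0.8)·(-3) + (-0.4)·(3) - 2.8 = -10.0
ŷ2 = (1.2)·(5) + (0.8)·(2) + (-0.4)·(1) - 2.8 = 4.4
errors² = [1.21, 0.81, 1.96]
MSE = 3.9800/3 = 1.3267

1.3267


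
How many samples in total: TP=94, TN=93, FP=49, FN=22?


Total = TP + TN + FP + FN
= 94 + 93 + 49 + 22
= 258
(Predicted positive: 143, predicted negative: 115)

258


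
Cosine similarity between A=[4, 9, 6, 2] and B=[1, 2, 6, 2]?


A·B = 4·1 + 9·2 + 6·6 + 2·2 = 62
‖A‖ = √137 = 11.7047, ‖B‖ = √45 = 6.7082
cos = 62/(√137·√45) = 62/√6165 = 0.7896

0.7896


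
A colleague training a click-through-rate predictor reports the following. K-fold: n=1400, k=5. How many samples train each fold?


Fold size = 1400/5 = 280
Training per fold = 1400 - 280 = 1120

1120


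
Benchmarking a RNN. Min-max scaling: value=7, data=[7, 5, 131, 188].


min=5, max=188
(7-5)/(188-5) = 2/183 = 0.0109

0.0109


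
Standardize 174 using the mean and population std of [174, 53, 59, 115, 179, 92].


μ = 112, σ = 50.0533
z = (174 - 112)/50.0533 = 1.2387

1.2387


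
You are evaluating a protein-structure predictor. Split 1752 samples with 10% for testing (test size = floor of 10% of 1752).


Test = ⌊1752·10/100⌋ = 175
Train = 1752 - 175 = 1577

Train: 1577, Test: 175


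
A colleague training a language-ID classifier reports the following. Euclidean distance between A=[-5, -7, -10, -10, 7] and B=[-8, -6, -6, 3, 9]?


d = √((-5+ 8)² + (-7+ 6)² + (-10+ 6)² + (-10-3)² + (7-9)²)
  = √(9 + 1 + 16 + 169 + 4)
  = √199 = 14.1067

14.1067


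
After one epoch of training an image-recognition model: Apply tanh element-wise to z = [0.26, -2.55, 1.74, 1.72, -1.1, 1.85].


tanh(0.26) = 0.2543
tanh(-2.55) = -0.9879
tanh(1.74) = 0.9402
tanh(1.72) = 0.9379
tanh(-1.1) = -0.8005
tanh(1.85) = 0.9517
result = [0.2543, -0.9879, 0.9402, 0.9379, -0.8005, 0.9517]

[0.2543, -0.9879, 0.9402, 0.9379, -0.8005, 0.9517]


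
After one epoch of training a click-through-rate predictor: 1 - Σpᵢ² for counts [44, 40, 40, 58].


Probabilities: [44/182, 40/182, 40/182, 58/182] ≈ [0.2418, 0.2198, 0.2198, 0.3187]
Σpᵢ² = (1936 + 1600 + 1600 + 3364)/182² = 8500/33124
Gini = 1 - Σpᵢ² = 1 - 8500/33124 = 0.7434

0.7434


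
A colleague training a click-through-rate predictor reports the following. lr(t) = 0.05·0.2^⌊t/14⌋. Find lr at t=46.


n_drops = ⌊46/14⌋ = 3
lr = 0.05·0.2^3 = 0.05·0.008 = 0.0004

0.0004


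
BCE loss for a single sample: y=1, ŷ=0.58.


BCE = -[y·ln(p) + (1-y)·ln(1-p)]
= -1·ln(0.58) - 0
= -ln(0.58) = 0.5447

0.5447


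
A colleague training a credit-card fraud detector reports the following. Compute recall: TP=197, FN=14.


Recall = TP/(TP+FN)
= 197/(197+14)
= 197/211 = 93.36%

93.36%


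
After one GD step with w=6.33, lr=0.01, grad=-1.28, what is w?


w_new = w - α·∇
= 6.33 - 0.01·-1.28
= 6.33 + 0.0128
= 6.3428

6.3428


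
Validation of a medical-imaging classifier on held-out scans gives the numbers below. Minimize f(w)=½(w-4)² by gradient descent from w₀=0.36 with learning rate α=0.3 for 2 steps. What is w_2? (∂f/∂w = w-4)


step 1: grad = 0.36-4 = -3.64; w = 0.36 - 0.3·(-3.64) = 1.452
step 2: grad = 1.452-4 = -2.548; w = 1.452 - 0.3·(-2.548) = 2.2164

2.2164


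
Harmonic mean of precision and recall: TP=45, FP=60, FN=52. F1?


Precision = 45/105 = 0.4286
Recall = 45/97 = 0.4639
F1 = 2·P·R/(P+R) = 2·TP/(2·TP+FP+FN) = 90/(90+60+52) = 90/202 = 0.4455

0.4455


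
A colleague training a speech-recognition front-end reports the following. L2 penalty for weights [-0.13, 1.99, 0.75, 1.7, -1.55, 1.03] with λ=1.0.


‖w‖₂² = (-0.13)² + (1.99)² + (0.75)² + (1.7)² + (-1.55)² + (1.03)²
     = 0.0169 + 3.9601 + 0.5625 + 2.89 + 2.4025 + 1.0609
     = 10.8929
λ·‖w‖₂² = 1.0·10.8929 = 10.8929

10.8929


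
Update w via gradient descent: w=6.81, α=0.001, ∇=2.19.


w_new = w - α·∇
= 6.81 - 0.001·2.19
= 6.81 - 0.00219
= 6.80781

6.80781


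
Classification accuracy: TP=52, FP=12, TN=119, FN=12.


Accuracy = (TP+TN)/(TP+TN+FP+FN)
= (52+119)/(195)
= 171/195 = 87.69%

87.69%


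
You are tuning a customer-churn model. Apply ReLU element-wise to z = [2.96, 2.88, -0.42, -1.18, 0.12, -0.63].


ReLU(2.96) = max(0, 2.96) = 2.96
ReLU(2.88) = max(0, 2.88) = 2.88
ReLU(-0.42) = max(0, -0.42) = 0.0
ReLU(-1.18) = max(0, -1.18) = 0.0
ReLU(0.12) = max(0, 0.12) = 0.12
ReLU(-0.63) = max(0, -0.63) = 0.0
result = [2.96, 2.88, 0.0, 0.0, 0.12, 0.0]

[2.96, 2.88, 0.0, 0.0, 0.12, 0.0]
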